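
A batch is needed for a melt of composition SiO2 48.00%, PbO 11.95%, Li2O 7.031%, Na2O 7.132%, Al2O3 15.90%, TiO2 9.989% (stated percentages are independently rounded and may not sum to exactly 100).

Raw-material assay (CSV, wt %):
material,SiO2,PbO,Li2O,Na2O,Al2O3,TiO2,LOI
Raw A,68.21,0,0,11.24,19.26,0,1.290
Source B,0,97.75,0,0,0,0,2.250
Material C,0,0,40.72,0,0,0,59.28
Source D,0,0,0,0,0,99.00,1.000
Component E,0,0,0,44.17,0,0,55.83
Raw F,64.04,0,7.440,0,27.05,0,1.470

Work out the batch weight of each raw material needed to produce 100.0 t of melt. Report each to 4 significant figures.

Batch per 100.0 t melt:
  Raw A: 45.80 t
  Source B: 12.23 t
  Material C: 12.49 t
  Source D: 10.09 t
  Component E: 4.491 t
  Raw F: 26.17 t
Total batch = 111.3 t; LOI loss = 11.26 t; yield = 89.88%

Working values appear rounded off to 4 significant digits as written; each numeric step holds full precision throughout; a single rounding produces every reported result — all derived quantities are computed in full float precision (the six compositions, net glass mass, the yield, LOI, totals) from the weighed amounts for 100.0 t of glass, as they appear in question or answer.
Per-oxide target masses for 100.0 t melt:
  SiO2: 48.00% × 100.0 = 48.00 t
  PbO: 11.95% × 100.0 = 11.95 t
  Li2O: 7.031% × 100.0 = 7.031 t
  Na2O: 7.132% × 100.0 = 7.132 t
  Al2O3: 15.90% × 100.0 = 15.90 t
  TiO2: 9.989% × 100.0 = 9.989 t
Mass-balance tally per oxide per the reported batch figures, for the quoted basis mass (sums match the target masses modulo rounding of the values):
  SiO2: 45.80·0.6821 + 26.17·0.6404 = 48.00 t (target 48.00 t)
  PbO: 12.23·0.9775 = 11.95 t (target 11.95 t)
  Li2O: 12.49·0.4072 + 26.17·0.07440 = 7.033 t (target 7.031 t)
  Na2O: 45.80·0.1124 + 4.491·0.4417 = 7.132 t (target 7.132 t)
  Al2O3: 45.80·0.1926 + 26.17·0.2705 = 15.90 t (target 15.90 t)
  TiO2: 10.09·0.9900 = 9.989 t (target 9.989 t)
Auditing the glass mass value: total charge less LOI = 100.0 t (per-oxide target masses sum to 100.0 t; the stated basis being 100.0 t — a pure rounding effect).
Summing the batch: Σ batch = 111.3 t; LOI loss = Σ batch·LOI = 11.26 t; yield, glass over the total, = 89.88%.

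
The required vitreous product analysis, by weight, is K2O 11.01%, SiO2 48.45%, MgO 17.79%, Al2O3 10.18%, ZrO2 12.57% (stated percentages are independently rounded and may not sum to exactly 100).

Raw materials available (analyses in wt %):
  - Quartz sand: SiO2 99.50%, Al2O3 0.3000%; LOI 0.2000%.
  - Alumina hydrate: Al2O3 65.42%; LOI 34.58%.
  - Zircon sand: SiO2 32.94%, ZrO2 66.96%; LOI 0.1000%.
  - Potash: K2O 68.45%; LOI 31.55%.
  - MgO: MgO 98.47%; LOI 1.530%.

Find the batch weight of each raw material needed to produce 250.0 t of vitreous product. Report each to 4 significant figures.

Mid-chain values are shown rounded to 4 significant digits in the printout; all arithmetic maintains exact precision through every step — a single rounding yields every reported figure. Derived quantities are carried from the batch weights for 250.0 t of glass in full precision (ignition loss, the totals, glass mass, five oxide percentages, the yield) precisely as stated by the problem or the answer.
Target masses of each oxide per 250.0 t vitreous product:
  K2O: 11.01% × 250.0 = 27.52 t
  SiO2: 48.45% × 250.0 = 121.1 t
  MgO: 17.79% × 250.0 = 44.48 t
  Al2O3: 10.18% × 250.0 = 25.45 t
  ZrO2: 12.57% × 250.0 = 31.42 t
Checking each oxide sum given the weights on record, per the basis as stated (each sum matches its target mass exact up to rounding of places):
  K2O: 40.21·0.6845 = 27.52 t (target 27.52 t)
  SiO2: 106.2·0.9950 + 46.93·0.3294 = 121.1 t (target 121.1 t)
  MgO: 45.17·0.9847 = 44.48 t (target 44.48 t)
  Al2O3: 106.2·0.003000 + 38.42·0.6542 = 25.45 t (target 25.45 t)
  ZrO2: 46.93·0.6696 = 31.42 t (target 31.42 t)
Mass balance on the glass: Σ batch − LOI loss = 250.0 t (per-oxide target masses sum to 250.0 t; with the basis standing at 250.0 t — deltas are rounding alone).
Whole-batch sum: Σ batch = 276.9 t; LOI loss = Σ batch·LOI = 26.92 t; yield = glass ÷ total batch = 90.28%.

Batch per 250.0 t vitreous product:
  Quartz sand: 106.2 t
  Alumina hydrate: 38.42 t
  Zircon sand: 46.93 t
  Potash: 40.21 t
  MgO: 45.17 t
Total batch = 276.9 t; LOI loss = 26.92 t; yield = 90.28%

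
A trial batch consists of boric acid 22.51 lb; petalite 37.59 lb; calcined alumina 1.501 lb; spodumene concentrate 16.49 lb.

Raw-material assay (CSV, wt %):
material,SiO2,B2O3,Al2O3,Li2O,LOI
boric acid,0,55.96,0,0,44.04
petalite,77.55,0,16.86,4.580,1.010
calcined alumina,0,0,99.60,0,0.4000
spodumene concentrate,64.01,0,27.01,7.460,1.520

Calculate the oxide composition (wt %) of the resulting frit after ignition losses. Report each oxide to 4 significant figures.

Glass mass = 67.54 lb (batch 78.09 − LOI 10.55).
Composition: SiO2 58.79%, B2O3 18.65%, Al2O3 18.19%, Li2O 4.370%

Intermediates are rounded to four significant digits as shown; the whole derivation keeps full float precision through the solve. Every reported value is rounded only once. Derived quantities (yield, ignition loss, totals, the four compositions, glass mass) are carried from the batch weights per 67.54 lb of glass at full float precision, as set out in question or answer.
Oxide-by-oxide delivered mass:
  SiO2: 37.59·0.7755 + 16.49·0.6401 = 39.71 lb
  B2O3: 22.51·0.5596 = 12.60 lb
  Al2O3: 37.59·0.1686 + 1.501·0.9960 + 16.49·0.2701 = 12.29 lb
  Li2O: 37.59·0.04580 + 16.49·0.07460 = 2.952 lb
LOI: 22.51·0.4404 + 37.59·0.01010 + 1.501·0.004000 + 16.49·0.01520 = 10.55 lb
Resulting glass, batch − LOI: 78.09 − 10.55 = 67.54 lb (= the summed oxide contributions)
wt % = 100 × oxide mass / glass mass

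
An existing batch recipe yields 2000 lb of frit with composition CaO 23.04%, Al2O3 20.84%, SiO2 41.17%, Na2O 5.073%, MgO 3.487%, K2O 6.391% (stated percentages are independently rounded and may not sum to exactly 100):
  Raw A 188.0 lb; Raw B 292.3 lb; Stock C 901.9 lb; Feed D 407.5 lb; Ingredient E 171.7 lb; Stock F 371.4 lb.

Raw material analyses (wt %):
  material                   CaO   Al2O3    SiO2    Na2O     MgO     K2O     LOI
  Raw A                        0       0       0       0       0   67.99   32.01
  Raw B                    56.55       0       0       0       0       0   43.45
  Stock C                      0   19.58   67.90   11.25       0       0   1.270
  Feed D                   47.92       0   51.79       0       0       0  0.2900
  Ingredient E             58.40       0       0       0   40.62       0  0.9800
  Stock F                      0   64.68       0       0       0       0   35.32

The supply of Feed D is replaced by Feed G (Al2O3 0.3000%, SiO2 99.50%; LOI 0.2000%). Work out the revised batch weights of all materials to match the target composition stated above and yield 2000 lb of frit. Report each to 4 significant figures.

Rounding to four significant figures extends to every working value as displayed; all arithmetic carries full float precision end to end. A single rounding yields every reported result; all derived quantities are rebuilt at full precision (totals, the yield, net glass mass, LOI, six oxide percentages) starting from the weights per 2000 lb of glass, exactly as printed in either problem or answer.
Target masses of each oxide per 2000 lb frit:
  CaO: 23.04% × 2000 = 460.8 lb
  Al2O3: 20.84% × 2000 = 416.8 lb
  SiO2: 41.17% × 2000 = 823.4 lb
  Na2O: 5.073% × 2000 = 101.5 lb
  MgO: 3.487% × 2000 = 69.74 lb
  K2O: 6.391% × 2000 = 127.8 lb
Verifying the oxide balance applying the batch weights above, relative to the basis at hand (sums match the target masses exact up to rounding of places):
  CaO: 637.5·0.5655 + 171.7·0.5840 = 460.8 lb (target 460.8 lb)
  Al2O3: 901.9·0.1958 + 212.1·0.003000 + 370.4·0.6468 = 416.8 lb (target 416.8 lb)
  SiO2: 901.9·0.6790 + 212.1·0.9950 = 823.4 lb (target 823.4 lb)
  Na2O: 901.9·0.1125 = 101.5 lb (target 101.5 lb)
  MgO: 171.7·0.4062 = 69.74 lb (target 69.74 lb)
  K2O: 188.0·0.6799 = 127.8 lb (target 127.8 lb)
Glass-mass bookkeeping: batch Σ − ignition loss = 2000 lb (the targets, summed, come to 2000 lb; basis as stated: 2000 lb — rounding explains the deltas).
Adding the batch up: Σ batch = 2482 lb; LOI removed, Σ of batch·LOI: 481.6 lb; yield, glass over the total, = 80.59%.

Revised batch per 2000 lb frit:
  Raw A: 188.0 lb
  Raw B: 637.5 lb
  Stock C: 901.9 lb
  Feed G: 212.1 lb
  Ingredient E: 171.7 lb
  Stock F: 370.4 lb
Total batch = 2482 lb; LOI loss = 481.6 lb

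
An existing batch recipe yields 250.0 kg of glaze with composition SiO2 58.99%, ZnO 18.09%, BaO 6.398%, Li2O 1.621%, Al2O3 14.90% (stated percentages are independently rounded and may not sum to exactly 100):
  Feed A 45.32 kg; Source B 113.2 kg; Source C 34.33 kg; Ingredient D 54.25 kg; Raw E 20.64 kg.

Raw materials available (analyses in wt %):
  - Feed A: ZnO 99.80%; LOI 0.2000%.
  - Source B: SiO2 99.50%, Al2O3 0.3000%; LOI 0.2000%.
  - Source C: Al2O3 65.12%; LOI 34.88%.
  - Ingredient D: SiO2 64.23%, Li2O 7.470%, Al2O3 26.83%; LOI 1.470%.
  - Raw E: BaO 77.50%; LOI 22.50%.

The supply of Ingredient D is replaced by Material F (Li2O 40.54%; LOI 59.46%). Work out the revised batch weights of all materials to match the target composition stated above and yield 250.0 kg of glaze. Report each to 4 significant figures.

Rounding to four significant digits governs each intermediate as displayed — the working math maintains full float precision at all times. Each reported value takes exactly one rounding. Derived quantities, which include the totals, net glass mass, LOI, five oxide percentages, yield, are re-derived at full float precision, exactly as shown in the problem or the answer, starting from the weights per 250.0 kg of glass.
Per-oxide target masses for 250.0 kg glaze:
  SiO2: 58.99% × 250.0 = 147.5 kg
  ZnO: 18.09% × 250.0 = 45.22 kg
  BaO: 6.398% × 250.0 = 16.00 kg
  Li2O: 1.621% × 250.0 = 4.052 kg
  Al2O3: 14.90% × 250.0 = 37.25 kg
A balance pass over the oxides, using the reported weights, relative to the basis at hand (sums match the target masses exact up to rounding of places):
  SiO2: 148.2·0.9950 = 147.5 kg (target 147.5 kg)
  ZnO: 45.32·0.9980 = 45.23 kg (target 45.22 kg)
  BaO: 20.64·0.7750 = 16.00 kg (target 16.00 kg)
  Li2O: 9.996·0.4054 = 4.052 kg (target 4.052 kg)
  Al2O3: 148.2·0.003000 + 56.52·0.6512 = 37.25 kg (target 37.25 kg)
Auditing the glass mass value: Σ batch − LOI loss = 250.0 kg (summing oxide targets gives 250.0 kg; the stated basis being 250.0 kg — differing by rounding only).
Summing the batch: Σ batch = 280.7 kg; loss to ignition Σ batch·LOI = 30.69 kg; yield = glass ÷ total batch = 89.07%.

Revised batch per 250.0 kg glaze:
  Feed A: 45.32 kg
  Source B: 148.2 kg
  Source C: 56.52 kg
  Material F: 9.996 kg
  Raw E: 20.64 kg
Total batch = 280.7 kg; LOI loss = 30.69 kg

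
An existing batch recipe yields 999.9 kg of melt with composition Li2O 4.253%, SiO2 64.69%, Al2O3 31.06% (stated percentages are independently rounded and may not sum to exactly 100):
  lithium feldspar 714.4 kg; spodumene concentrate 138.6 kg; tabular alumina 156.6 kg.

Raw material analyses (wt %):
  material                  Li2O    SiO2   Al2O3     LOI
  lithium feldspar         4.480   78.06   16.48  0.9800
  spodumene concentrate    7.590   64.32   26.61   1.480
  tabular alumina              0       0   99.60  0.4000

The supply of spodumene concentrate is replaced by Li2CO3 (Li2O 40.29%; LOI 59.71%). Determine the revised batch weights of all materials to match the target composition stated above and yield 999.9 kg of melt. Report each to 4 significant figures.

Values along the way are shown (rounded to four significant digits) at each printed step. The whole derivation maintains full float precision from start to finish; each reported figure sees exactly one rounding. All derived quantities are re-derived in full precision (glass mass, the three compositions, LOI, totals, yield) starting from the weights for 999.9 kg of glass, as quoted within either problem or answer.
Target oxide masses per 999.9 kg melt:
  Li2O: 4.253% × 999.9 = 42.53 kg
  SiO2: 64.69% × 999.9 = 646.8 kg
  Al2O3: 31.06% × 999.9 = 310.6 kg
A balance pass over the oxides, using the reported weights, under the basis named above (delivered sums recover each target net of answer rounding effects):
  Li2O: 828.6·0.04480 + 13.41·0.4029 = 42.52 kg (target 42.53 kg)
  SiO2: 828.6·0.7806 = 646.8 kg (target 646.8 kg)
  Al2O3: 828.6·0.1648 + 174.7·0.9960 = 310.6 kg (target 310.6 kg)
Auditing the glass mass value: whole batch net of LOI = 999.9 kg (targets for the oxides total 999.9 kg; versus the stated basis of 999.9 kg — deltas are rounding alone).
Total batch = Σ batch = 1017 kg; ignition loss, Σ(batch × LOI) = 16.83 kg; the yield ratio, glass ÷ batch: 98.35%.

Revised batch per 999.9 kg melt:
  lithium feldspar: 828.6 kg
  Li2CO3: 13.41 kg
  tabular alumina: 174.7 kg
Total batch = 1017 kg; LOI loss = 16.83 kg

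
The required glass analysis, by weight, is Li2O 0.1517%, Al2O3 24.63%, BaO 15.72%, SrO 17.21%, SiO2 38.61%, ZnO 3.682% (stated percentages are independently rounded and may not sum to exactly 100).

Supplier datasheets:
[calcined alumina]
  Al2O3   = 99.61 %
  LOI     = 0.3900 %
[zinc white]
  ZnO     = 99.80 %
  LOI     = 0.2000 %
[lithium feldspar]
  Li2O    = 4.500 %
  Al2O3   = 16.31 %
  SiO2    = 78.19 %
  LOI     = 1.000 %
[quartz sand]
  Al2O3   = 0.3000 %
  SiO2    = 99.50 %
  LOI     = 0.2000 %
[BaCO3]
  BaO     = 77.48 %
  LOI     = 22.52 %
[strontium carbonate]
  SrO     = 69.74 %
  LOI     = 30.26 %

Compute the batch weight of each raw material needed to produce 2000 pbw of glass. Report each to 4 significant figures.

Full float precision is kept at all times; intermediates appear with 4-significant-digit rounding across the worked steps. Every reported number is rounded only once — all derived quantities, including the totals, LOI, the yield, net glass mass, six oxide percentages, are rebuilt from the weighed amounts on 2000 pbw of glass in exact precision as they appear in the question or the answer.
Target oxide masses per 2000 pbw glass:
  Li2O: 0.1517% × 2000 = 3.034 pbw
  Al2O3: 24.63% × 2000 = 492.6 pbw
  BaO: 15.72% × 2000 = 314.4 pbw
  SrO: 17.21% × 2000 = 344.2 pbw
  SiO2: 38.61% × 2000 = 772.2 pbw
  ZnO: 3.682% × 2000 = 73.64 pbw
Mass-balance tally per oxide with the batch weights as given, on the stated basis (delivered sums recover each target net of answer rounding effects):
  Li2O: 67.42·0.04500 = 3.034 pbw (target 3.034 pbw)
  Al2O3: 481.3·0.9961 + 67.42·0.1631 + 723.1·0.003000 = 492.6 pbw (target 492.6 pbw)
  BaO: 405.8·0.7748 = 314.4 pbw (target 314.4 pbw)
  SrO: 493.5·0.6974 = 344.2 pbw (target 344.2 pbw)
  SiO2: 67.42·0.7819 + 723.1·0.9950 = 772.2 pbw (target 772.2 pbw)
  ZnO: 73.79·0.9980 = 73.64 pbw (target 73.64 pbw)
Glass mass check: total charge less LOI = 2000 pbw (per-oxide target masses sum to 2000 pbw; with the basis standing at 2000 pbw — gaps are rounding artifacts).
Whole-batch sum: Σ batch = 2245 pbw; the LOI term Σ batch·LOI equals 244.9 pbw; the yield ratio, glass ÷ batch: 89.09%.

Batch per 2000 pbw glass:
  calcined alumina: 481.3 pbw
  zinc white: 73.79 pbw
  lithium feldspar: 67.42 pbw
  quartz sand: 723.1 pbw
  BaCO3: 405.8 pbw
  strontium carbonate: 493.5 pbw
Total batch = 2245 pbw; LOI loss = 244.9 pbw; yield = 89.09%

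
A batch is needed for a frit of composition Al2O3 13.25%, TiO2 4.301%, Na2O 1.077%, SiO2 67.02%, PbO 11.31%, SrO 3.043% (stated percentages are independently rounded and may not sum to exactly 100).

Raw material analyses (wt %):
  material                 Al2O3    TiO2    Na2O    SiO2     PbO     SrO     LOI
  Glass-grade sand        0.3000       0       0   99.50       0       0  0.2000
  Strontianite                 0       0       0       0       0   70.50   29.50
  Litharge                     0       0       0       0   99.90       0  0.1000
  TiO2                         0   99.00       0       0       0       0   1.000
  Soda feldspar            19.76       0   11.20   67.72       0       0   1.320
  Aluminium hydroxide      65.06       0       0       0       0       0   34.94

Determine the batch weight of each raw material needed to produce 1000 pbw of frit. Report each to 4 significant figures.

Batch per 1000 pbw frit:
  Glass-grade sand: 608.1 pbw
  Strontianite: 43.16 pbw
  Litharge: 113.2 pbw
  TiO2: 43.44 pbw
  Soda feldspar: 96.16 pbw
  Aluminium hydroxide: 171.6 pbw
Total batch = 1076 pbw; LOI loss = 75.72 pbw; yield = 92.96%

Rounding to 4 significant figures extends to each in-between result as shown; each numeric step holds full float precision end to end — exactly one rounding lands on each reported figure. Derived quantities (LOI, six oxide percentages, yield, glass mass, totals) are rebuilt in full precision using the weight values at 1000 pbw of glass as given in the problem or answer text.
Target oxide masses per 1000 pbw frit:
  Al2O3: 13.25% × 1000 = 132.5 pbw
  TiO2: 4.301% × 1000 = 43.01 pbw
  Na2O: 1.077% × 1000 = 10.77 pbw
  SiO2: 67.02% × 1000 = 670.2 pbw
  PbO: 11.31% × 1000 = 113.1 pbw
  SrO: 3.043% × 1000 = 30.43 pbw
Verifying the oxide balance on the weights just shown, against the basis in use (every target is met by its sum inside rounding margins):
  Al2O3: 608.1·0.003000 + 96.16·0.1976 + 171.6·0.6506 = 132.5 pbw (target 132.5 pbw)
  TiO2: 43.44·0.9900 = 43.01 pbw (target 43.01 pbw)
  Na2O: 96.16·0.1120 = 10.77 pbw (target 10.77 pbw)
  SiO2: 608.1·0.9950 + 96.16·0.6772 = 670.2 pbw (target 670.2 pbw)
  PbO: 113.2·0.9990 = 113.1 pbw (target 113.1 pbw)
  SrO: 43.16·0.7050 = 30.43 pbw (target 30.43 pbw)
Glass-mass sanity pass: whole batch net of LOI = 999.9 pbw (targets for the oxides total 1000 pbw; basis as stated: 1000 pbw — gaps are rounding artifacts).
Summing the batch: Σ batch = 1076 pbw; LOI removed, Σ of batch·LOI: 75.72 pbw; yield = glass ÷ total batch = 92.96%.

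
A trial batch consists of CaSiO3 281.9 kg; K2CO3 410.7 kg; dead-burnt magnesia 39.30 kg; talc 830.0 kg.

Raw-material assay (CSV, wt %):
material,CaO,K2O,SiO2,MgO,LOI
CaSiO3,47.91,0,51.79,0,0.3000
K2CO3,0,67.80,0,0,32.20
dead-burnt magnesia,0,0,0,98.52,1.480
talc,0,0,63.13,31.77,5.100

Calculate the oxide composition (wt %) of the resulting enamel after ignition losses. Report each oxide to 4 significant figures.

Glass mass = 1386 kg (batch 1562 − LOI 176.0).
Composition: CaO 9.745%, K2O 20.09%, SiO2 48.34%, MgO 21.82%

The working math keeps full float precision throughout; values along the way appear (rounded to four significant figures) across the worked steps — a single rounding finalizes each reported result — derived quantities (LOI, totals, glass mass, the four compositions, the yield) are carried using the weight values at 1386 kg of glass in exact precision, precisely as stated by the question or the answer.
Delivered oxide masses:
  CaO: 281.9·0.4791 = 135.1 kg
  K2O: 410.7·0.6780 = 278.5 kg
  SiO2: 281.9·0.5179 + 830.0·0.6313 = 670.0 kg
  MgO: 39.30·0.9852 + 830.0·0.3177 = 302.4 kg
LOI: 281.9·0.003000 + 410.7·0.3220 + 39.30·0.01480 + 830.0·0.05100 = 176.0 kg
Glass = total batch minus LOI = 1562 − 176.0 = 1386 kg (consistent with Σ oxide mass)
percent share: oxide ÷ glass, ×100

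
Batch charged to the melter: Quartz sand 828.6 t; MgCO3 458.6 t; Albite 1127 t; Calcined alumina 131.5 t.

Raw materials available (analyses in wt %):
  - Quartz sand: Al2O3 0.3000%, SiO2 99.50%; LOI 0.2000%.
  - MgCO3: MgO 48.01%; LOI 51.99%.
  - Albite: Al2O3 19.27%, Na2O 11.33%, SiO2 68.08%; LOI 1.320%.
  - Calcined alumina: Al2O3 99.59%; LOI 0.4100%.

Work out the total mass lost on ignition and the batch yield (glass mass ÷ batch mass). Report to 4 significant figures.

Every computation holds full precision from first step to last. Mid-chain values are displayed with 4-significant-digit rounding as written; a single rounding yields every reported number. Derived quantities (glass mass, the totals, the yield, four oxide percentages, LOI) are computed starting from the weights at 2290 t of glass in exact precision, as they appear in question or answer.
Loss on ignition, line by line:
  Quartz sand: 828.6 × 0.002000 = 1.657 t
  MgCO3: 458.6 × 0.5199 = 238.4 t
  Albite: 1127 × 0.01320 = 14.88 t
  Calcined alumina: 131.5 × 0.004100 = 0.5392 t
Total LOI = 255.5 t
Glass = batch − LOI = 2546 − 255.5 = 2290 t

LOI loss = 255.5 t; glass = 2290 t; yield = 89.96%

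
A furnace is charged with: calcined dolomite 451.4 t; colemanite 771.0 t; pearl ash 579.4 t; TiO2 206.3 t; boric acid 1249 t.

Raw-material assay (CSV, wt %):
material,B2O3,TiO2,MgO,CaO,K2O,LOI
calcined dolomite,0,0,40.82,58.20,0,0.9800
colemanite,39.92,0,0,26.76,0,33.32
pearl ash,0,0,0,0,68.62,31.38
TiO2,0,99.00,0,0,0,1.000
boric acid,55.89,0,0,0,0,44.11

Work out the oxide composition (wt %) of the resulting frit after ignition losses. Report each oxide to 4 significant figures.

Glass mass = 2261 t (batch 3257 − LOI 996.1).
Composition: B2O3 44.49%, TiO2 9.033%, MgO 8.150%, CaO 20.74%, K2O 17.58%

The working math maintains full float precision at every stage. In-progress results appear (rounded to 4 significant digits) on the page — exactly one rounding lands on every reported figure — all derived quantities (the five compositions, LOI, glass mass, yield, totals) are rebuilt starting from the weights at 2261 t of glass at full float precision as written in question or answer.
Mass of each oxide from the mix:
  B2O3: 771.0·0.3992 + 1249·0.5589 = 1006 t
  TiO2: 206.3·0.9900 = 204.2 t
  MgO: 451.4·0.4082 = 184.3 t
  CaO: 451.4·0.5820 + 771.0·0.2676 = 469.0 t
  K2O: 579.4·0.6862 = 397.6 t
LOI: 451.4·0.009800 + 771.0·0.3332 + 579.4·0.3138 + 206.3·0.01000 + 1249·0.4411 = 996.1 t
Glass = total batch minus LOI = 3257 − 996.1 = 2261 t (consistent with Σ oxide mass)
each wt % is 100 × oxide ÷ glass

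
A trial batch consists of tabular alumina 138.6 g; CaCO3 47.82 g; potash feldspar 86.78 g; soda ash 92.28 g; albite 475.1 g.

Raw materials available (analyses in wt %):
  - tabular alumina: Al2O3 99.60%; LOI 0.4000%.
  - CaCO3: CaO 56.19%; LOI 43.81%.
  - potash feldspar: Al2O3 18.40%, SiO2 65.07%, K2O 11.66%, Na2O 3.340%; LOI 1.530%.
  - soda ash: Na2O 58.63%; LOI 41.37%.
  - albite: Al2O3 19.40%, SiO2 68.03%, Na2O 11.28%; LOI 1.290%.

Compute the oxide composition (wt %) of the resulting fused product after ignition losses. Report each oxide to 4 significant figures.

Glass mass = 773.4 g (batch 840.6 − LOI 67.14).
Composition: Al2O3 31.83%, SiO2 49.09%, K2O 1.308%, CaO 3.474%, Na2O 14.30%

Full precision is kept at each step — the intermediate values appear, with 4-significant-figure rounding, across the worked steps; every reported figure takes a single rounding — derived quantities (glass mass, five oxide percentages, totals, yield, LOI) are carried starting from the weights at 773.4 g of glass in full precision precisely as stated by the problem or answer text.
Oxide-by-oxide delivered mass:
  Al2O3: 138.6·0.9960 + 86.78·0.1840 + 475.1·0.1940 = 246.2 g
  SiO2: 86.78·0.6507 + 475.1·0.6803 = 379.7 g
  K2O: 86.78·0.1166 = 10.12 g
  CaO: 47.82·0.5619 = 26.87 g
  Na2O: 86.78·0.03340 + 92.28·0.5863 + 475.1·0.1128 = 110.6 g
LOI: 138.6·0.004000 + 47.82·0.4381 + 86.78·0.01530 + 92.28·0.4137 + 475.1·0.01290 = 67.14 g
Net of LOI, the glass mass = 840.6 − 67.14 = 773.4 g (= the summed oxide contributions)
percent share: oxide ÷ glass, ×100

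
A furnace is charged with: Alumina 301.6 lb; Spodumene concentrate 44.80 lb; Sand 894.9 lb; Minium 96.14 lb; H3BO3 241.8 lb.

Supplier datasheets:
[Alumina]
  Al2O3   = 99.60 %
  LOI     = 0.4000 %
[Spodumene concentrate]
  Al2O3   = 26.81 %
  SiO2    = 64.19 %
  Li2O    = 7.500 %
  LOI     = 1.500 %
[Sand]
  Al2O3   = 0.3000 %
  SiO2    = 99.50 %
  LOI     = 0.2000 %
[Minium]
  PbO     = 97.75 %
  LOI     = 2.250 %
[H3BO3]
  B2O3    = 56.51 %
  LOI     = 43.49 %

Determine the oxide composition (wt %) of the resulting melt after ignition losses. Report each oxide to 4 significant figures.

Glass mass = 1468 lb (batch 1579 − LOI 111.0).
Composition: PbO 6.401%, Al2O3 21.46%, B2O3 9.306%, SiO2 62.60%, Li2O 0.2288%

Each numeric step maintains full precision from start to finish — the intermediate values are shown with 4-significant-digit rounding within the worked lines. Each reported value takes a single rounding. Derived quantities are recomputed starting from the weights at 1468 lb of glass at exact precision (the yield, the five compositions, LOI, glass mass, totals), as quoted within either problem or answer.
Per-oxide mass from batch:
  PbO: 96.14·0.9775 = 93.98 lb
  Al2O3: 301.6·0.9960 + 44.80·0.2681 + 894.9·0.003000 = 315.1 lb
  B2O3: 241.8·0.5651 = 136.6 lb
  SiO2: 44.80·0.6419 + 894.9·0.9950 = 919.2 lb
  Li2O: 44.80·0.07500 = 3.360 lb
LOI: 301.6·0.004000 + 44.80·0.01500 + 894.9·0.002000 + 96.14·0.02250 + 241.8·0.4349 = 111.0 lb
Resulting glass, batch − LOI: 1579 − 111.0 = 1468 lb (matching Σ of the oxides)
wt %: oxide over glass, times 100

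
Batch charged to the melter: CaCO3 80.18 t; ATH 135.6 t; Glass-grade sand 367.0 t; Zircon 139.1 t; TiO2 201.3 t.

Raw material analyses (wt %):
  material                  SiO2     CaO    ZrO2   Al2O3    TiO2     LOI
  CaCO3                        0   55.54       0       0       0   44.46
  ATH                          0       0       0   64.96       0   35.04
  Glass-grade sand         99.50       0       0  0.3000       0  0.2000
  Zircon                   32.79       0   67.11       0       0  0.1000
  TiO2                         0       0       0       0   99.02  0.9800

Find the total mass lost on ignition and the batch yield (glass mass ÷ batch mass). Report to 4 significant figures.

LOI loss = 86.01 t; glass = 837.2 t; yield = 90.68%

Values along the way are shown rounded to 4 significant figures as written. Every computation carries exact precision through every step; a single rounding finalizes every reported result. All derived quantities are carried from the weighed amounts for 837.2 t of glass in full precision (yield, totals, five oxide percentages, net glass mass, ignition loss), exactly as printed in the problem or answer text.
Loss on ignition, line by line:
  CaCO3: 80.18 × 0.4446 = 35.65 t
  ATH: 135.6 × 0.3504 = 47.51 t
  Glass-grade sand: 367.0 × 0.002000 = 0.7340 t
  Zircon: 139.1 × 0.001000 = 0.1391 t
  TiO2: 201.3 × 0.009800 = 1.973 t
Total LOI = 86.01 t
Glass = batch − LOI = 923.2 − 86.01 = 837.2 t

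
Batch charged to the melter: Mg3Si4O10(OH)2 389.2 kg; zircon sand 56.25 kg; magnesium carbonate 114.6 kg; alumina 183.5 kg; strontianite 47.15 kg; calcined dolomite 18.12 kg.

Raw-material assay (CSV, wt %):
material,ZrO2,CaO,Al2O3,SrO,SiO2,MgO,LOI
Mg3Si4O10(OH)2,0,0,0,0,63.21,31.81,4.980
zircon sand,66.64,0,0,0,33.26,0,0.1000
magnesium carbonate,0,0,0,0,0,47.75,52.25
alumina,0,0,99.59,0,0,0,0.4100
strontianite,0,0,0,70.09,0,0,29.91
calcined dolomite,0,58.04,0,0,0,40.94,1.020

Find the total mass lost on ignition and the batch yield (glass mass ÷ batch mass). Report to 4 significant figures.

LOI loss = 94.36 kg; glass = 714.5 kg; yield = 88.33%

Mid-chain values are printed rounded to 4 significant digits; full float precision is held at every stage; each reported figure receives exactly one rounding; all derived quantities (six oxide percentages, LOI, glass mass, the totals, the yield) are re-derived in full float precision using the weight values per 714.5 kg of glass, as quoted within question or answer.
Material-by-material LOI:
  Mg3Si4O10(OH)2: 389.2 × 0.04980 = 19.38 kg
  zircon sand: 56.25 × 0.001000 = 0.05625 kg
  magnesium carbonate: 114.6 × 0.5225 = 59.88 kg
  alumina: 183.5 × 0.004100 = 0.7524 kg
  strontianite: 47.15 × 0.2991 = 14.10 kg
  calcined dolomite: 18.12 × 0.01020 = 0.1848 kg
Total LOI = 94.36 kg
Glass = batch − LOI = 808.8 − 94.36 = 714.5 kg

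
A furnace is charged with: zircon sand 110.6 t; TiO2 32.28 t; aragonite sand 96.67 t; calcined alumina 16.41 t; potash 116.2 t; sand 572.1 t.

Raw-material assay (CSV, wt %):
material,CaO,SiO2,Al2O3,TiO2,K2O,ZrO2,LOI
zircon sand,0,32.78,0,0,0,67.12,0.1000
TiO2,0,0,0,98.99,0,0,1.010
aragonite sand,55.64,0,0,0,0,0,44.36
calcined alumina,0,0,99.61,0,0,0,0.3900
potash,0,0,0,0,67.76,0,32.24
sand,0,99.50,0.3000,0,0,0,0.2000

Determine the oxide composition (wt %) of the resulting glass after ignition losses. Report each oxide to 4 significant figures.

In-progress results appear, with 4-significant-figure rounding, at each printed step; every computation keeps full float precision from first step to last; each reported value undergoes a single rounding — derived quantities (net glass mass, yield, six oxide percentages, totals, ignition loss) are rebuilt at full precision using the weight values at 862.3 t of glass, precisely as stated by the problem or answer text.
What the batch supplies per oxide:
  CaO: 96.67·0.5564 = 53.79 t
  SiO2: 110.6·0.3278 + 572.1·0.9950 = 605.5 t
  Al2O3: 16.41·0.9961 + 572.1·0.003000 = 18.06 t
  TiO2: 32.28·0.9899 = 31.95 t
  K2O: 116.2·0.6776 = 78.74 t
  ZrO2: 110.6·0.6712 = 74.23 t
LOI: 110.6·0.001000 + 32.28·0.01010 + 96.67·0.4436 + 16.41·0.003900 + 116.2·0.3224 + 572.1·0.002000 = 81.99 t
Resulting glass, batch − LOI: 944.3 − 81.99 = 862.3 t (matching Σ of the oxides)
each oxide over glass, ×100, is wt %

Glass mass = 862.3 t (batch 944.3 − LOI 81.99).
Composition: CaO 6.238%, SiO2 70.22%, Al2O3 2.095%, TiO2 3.706%, K2O 9.131%, ZrO2 8.609%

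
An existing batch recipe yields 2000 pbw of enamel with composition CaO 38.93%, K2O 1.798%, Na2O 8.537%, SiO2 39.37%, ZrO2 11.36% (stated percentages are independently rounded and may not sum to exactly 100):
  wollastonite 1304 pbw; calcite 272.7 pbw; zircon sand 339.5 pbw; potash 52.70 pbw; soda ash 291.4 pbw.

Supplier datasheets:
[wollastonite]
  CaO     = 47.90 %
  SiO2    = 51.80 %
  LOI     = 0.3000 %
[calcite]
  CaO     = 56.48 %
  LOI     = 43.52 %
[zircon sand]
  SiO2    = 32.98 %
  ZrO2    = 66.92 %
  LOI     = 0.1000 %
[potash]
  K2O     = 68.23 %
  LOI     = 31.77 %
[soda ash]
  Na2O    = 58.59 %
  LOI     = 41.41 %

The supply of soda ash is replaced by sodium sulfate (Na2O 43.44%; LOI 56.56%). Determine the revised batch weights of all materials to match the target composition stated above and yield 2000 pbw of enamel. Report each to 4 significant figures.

The intermediate values appear, with 4-significant-digit rounding, when written out — each numeric step keeps full float precision from start to finish. A single rounding completes every reported number — the derived quantities are rebuilt at full precision (LOI, net glass mass, five oxide percentages, the yield, the totals) starting from the weights for 2000 pbw of glass as they appear in the question or the answer.
Per-oxide target masses for 2000 pbw enamel:
  CaO: 38.93% × 2000 = 778.6 pbw
  K2O: 1.798% × 2000 = 35.96 pbw
  Na2O: 8.537% × 2000 = 170.7 pbw
  SiO2: 39.37% × 2000 = 787.4 pbw
  ZrO2: 11.36% × 2000 = 227.2 pbw
Mass-balance tally per oxide on the weights just shown, for the quoted basis mass (each sum matches its target mass inside rounding margins):
  CaO: 1304·0.4790 + 272.7·0.5648 = 778.6 pbw (target 778.6 pbw)
  K2O: 52.70·0.6823 = 35.96 pbw (target 35.96 pbw)
  Na2O: 393.0·0.4344 = 170.7 pbw (target 170.7 pbw)
  SiO2: 1304·0.5180 + 339.5·0.3298 = 787.4 pbw (target 787.4 pbw)
  ZrO2: 339.5·0.6692 = 227.2 pbw (target 227.2 pbw)
The glass-mass cross-check: Σ batch − LOI loss = 2000 pbw (oxide target masses add up to 2000 pbw; against the stated basis, 2000 pbw — gaps are rounding artifacts).
Batch grand total — Σ batch = 2362 pbw; the LOI term Σ batch·LOI equals 362.0 pbw; as yield: glass ÷ batch → 84.68%.

Revised batch per 2000 pbw enamel:
  wollastonite: 1304 pbw
  calcite: 272.7 pbw
  zircon sand: 339.5 pbw
  potash: 52.70 pbw
  sodium sulfate: 393.0 pbw
Total batch = 2362 pbw; LOI loss = 362.0 pbw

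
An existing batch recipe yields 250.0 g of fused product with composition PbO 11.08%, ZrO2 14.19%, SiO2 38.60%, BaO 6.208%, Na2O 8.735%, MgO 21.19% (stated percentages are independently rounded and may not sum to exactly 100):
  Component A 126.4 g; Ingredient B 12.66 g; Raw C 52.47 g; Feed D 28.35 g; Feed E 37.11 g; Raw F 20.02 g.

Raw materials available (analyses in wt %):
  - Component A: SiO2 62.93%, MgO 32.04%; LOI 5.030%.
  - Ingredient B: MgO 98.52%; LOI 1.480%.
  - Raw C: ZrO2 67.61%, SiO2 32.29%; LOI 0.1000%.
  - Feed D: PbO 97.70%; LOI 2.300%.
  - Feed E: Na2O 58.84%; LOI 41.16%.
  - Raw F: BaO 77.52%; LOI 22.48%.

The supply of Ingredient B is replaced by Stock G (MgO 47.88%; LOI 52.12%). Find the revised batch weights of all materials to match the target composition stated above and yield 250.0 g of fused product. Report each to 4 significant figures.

Revised batch per 250.0 g fused product:
  Component A: 126.4 g
  Stock G: 26.04 g
  Raw C: 52.47 g
  Feed D: 28.35 g
  Feed E: 37.11 g
  Raw F: 20.02 g
Total batch = 290.4 g; LOI loss = 40.41 g

The intermediate values are displayed, rounded to four significant digits, at each printed step — every computation runs at full float precision in every operation — every reported figure is rounded once only. The derived quantities, including totals, net glass mass, the six compositions, yield, ignition loss, are carried from the batch weights on 250.0 g of glass at full precision, precisely as stated by problem or answer.
The oxide mass targets at 250.0 g fused product:
  PbO: 11.08% × 250.0 = 27.70 g
  ZrO2: 14.19% × 250.0 = 35.48 g
  SiO2: 38.60% × 250.0 = 96.50 g
  BaO: 6.208% × 250.0 = 15.52 g
  Na2O: 8.735% × 250.0 = 21.84 g
  MgO: 21.19% × 250.0 = 52.98 g
Balance tally, oxide-wise, applying the batch weights above, for the quoted basis mass (sum by sum, the targets are met given rounding of the digits):
  PbO: 28.35·0.9770 = 27.70 g (target 27.70 g)
  ZrO2: 52.47·0.6761 = 35.47 g (target 35.48 g)
  SiO2: 126.4·0.6293 + 52.47·0.3229 = 96.49 g (target 96.50 g)
  BaO: 20.02·0.7752 = 15.52 g (target 15.52 g)
  Na2O: 37.11·0.5884 = 21.84 g (target 21.84 g)
  MgO: 126.4·0.3204 + 26.04·0.4788 = 52.97 g (target 52.98 g)
Consistency of the glass mass: net batch after ignition = 250.0 g (per-oxide target masses sum to 250.0 g; basis as stated: 250.0 g — deltas are rounding alone).
Total batch = Σ batch = 290.4 g; Σ batch·LOI gives LOI loss = 40.41 g; as yield: glass ÷ batch → 86.08%.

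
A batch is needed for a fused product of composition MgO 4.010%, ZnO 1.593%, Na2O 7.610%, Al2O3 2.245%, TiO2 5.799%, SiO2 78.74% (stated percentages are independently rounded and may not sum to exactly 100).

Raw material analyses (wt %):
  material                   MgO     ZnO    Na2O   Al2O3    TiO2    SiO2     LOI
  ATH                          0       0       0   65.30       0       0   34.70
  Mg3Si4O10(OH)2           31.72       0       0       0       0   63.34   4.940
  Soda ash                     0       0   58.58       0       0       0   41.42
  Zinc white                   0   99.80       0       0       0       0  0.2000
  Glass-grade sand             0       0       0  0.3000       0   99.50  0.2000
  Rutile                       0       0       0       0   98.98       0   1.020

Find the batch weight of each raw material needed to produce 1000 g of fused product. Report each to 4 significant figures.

Batch per 1000 g fused product:
  ATH: 31.11 g
  Mg3Si4O10(OH)2: 126.4 g
  Soda ash: 129.9 g
  Zinc white: 15.96 g
  Glass-grade sand: 710.9 g
  Rutile: 58.59 g
Total batch = 1073 g; LOI loss = 72.90 g; yield = 93.21%

Mid-chain values are printed, with 4-significant-figure rounding, on the page — all arithmetic carries full precision from start to finish. Each reported result takes a single rounding — all derived quantities are recomputed starting from the weights per 1000 g of glass at full float precision (six oxide percentages, ignition loss, totals, the yield, glass mass) as they appear in the problem or answer text.
Per-oxide target masses for 1000 g fused product:
  MgO: 4.010% × 1000 = 40.10 g
  ZnO: 1.593% × 1000 = 15.93 g
  Na2O: 7.610% × 1000 = 76.10 g
  Al2O3: 2.245% × 1000 = 22.45 g
  TiO2: 5.799% × 1000 = 57.99 g
  SiO2: 78.74% × 1000 = 787.4 g
Per-oxide balance check applying the batch weights above, under the basis named above (summed amounts equal target values given rounding of the digits):
  MgO: 126.4·0.3172 = 40.09 g (target 40.10 g)
  ZnO: 15.96·0.9980 = 15.93 g (target 15.93 g)
  Na2O: 129.9·0.5858 = 76.10 g (target 76.10 g)
  Al2O3: 31.11·0.6530 + 710.9·0.003000 = 22.45 g (target 22.45 g)
  TiO2: 58.59·0.9898 = 57.99 g (target 57.99 g)
  SiO2: 126.4·0.6334 + 710.9·0.9950 = 787.4 g (target 787.4 g)
Glass-mass closure: whole batch net of LOI = 1000 g (oxide target masses add up to 1000 g; against the stated basis, 1000 g — deltas are rounding alone).
Batch total: Σ batch = 1073 g; the LOI term Σ batch·LOI equals 72.90 g; glass ÷ batch gives a yield of 93.21%.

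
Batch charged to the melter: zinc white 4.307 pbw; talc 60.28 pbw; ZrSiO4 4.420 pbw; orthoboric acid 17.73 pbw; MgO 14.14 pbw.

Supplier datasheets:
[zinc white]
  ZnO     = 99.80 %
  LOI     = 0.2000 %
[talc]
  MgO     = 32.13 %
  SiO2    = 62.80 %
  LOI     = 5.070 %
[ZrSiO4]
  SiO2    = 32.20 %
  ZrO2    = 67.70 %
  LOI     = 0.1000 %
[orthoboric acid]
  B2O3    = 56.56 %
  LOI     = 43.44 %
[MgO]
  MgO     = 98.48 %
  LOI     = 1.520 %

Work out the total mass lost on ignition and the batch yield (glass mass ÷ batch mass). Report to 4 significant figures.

LOI loss = 10.99 pbw; glass = 89.89 pbw; yield = 89.11%

Each numeric step holds full float precision at each step — the intermediate values appear rounded to 4 significant digits alongside each step — a single rounding finalizes each reported result — derived quantities are rebuilt at full precision (ignition loss, yield, five oxide percentages, totals, net glass mass) from the batch weights per 89.89 pbw of glass as they appear in either problem or answer.
Loss on ignition, line by line:
  zinc white: 4.307 × 0.002000 = 0.008614 pbw
  talc: 60.28 × 0.05070 = 3.056 pbw
  ZrSiO4: 4.420 × 0.001000 = 0.004420 pbw
  orthoboric acid: 17.73 × 0.4344 = 7.702 pbw
  MgO: 14.14 × 0.01520 = 0.2149 pbw
Total LOI = 10.99 pbw
Glass = batch − LOI = 100.9 − 10.99 = 89.89 pbw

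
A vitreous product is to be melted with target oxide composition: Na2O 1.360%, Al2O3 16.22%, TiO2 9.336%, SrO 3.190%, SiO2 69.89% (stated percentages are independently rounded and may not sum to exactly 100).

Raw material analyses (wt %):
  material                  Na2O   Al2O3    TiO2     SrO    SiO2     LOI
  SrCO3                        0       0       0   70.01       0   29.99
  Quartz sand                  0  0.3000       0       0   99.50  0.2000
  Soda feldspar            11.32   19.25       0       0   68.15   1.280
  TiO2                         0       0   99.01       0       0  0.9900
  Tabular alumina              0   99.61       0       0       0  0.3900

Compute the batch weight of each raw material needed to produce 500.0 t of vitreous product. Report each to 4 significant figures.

Batch per 500.0 t vitreous product:
  SrCO3: 22.78 t
  Quartz sand: 310.1 t
  Soda feldspar: 60.07 t
  TiO2: 47.15 t
  Tabular alumina: 68.87 t
Total batch = 509.0 t; LOI loss = 8.956 t; yield = 98.24%

Full precision is maintained from start to finish. In-progress results are shown with 4-significant-digit rounding at each printed step; each reported value sees exactly one rounding; all derived quantities (net glass mass, the five compositions, ignition loss, the totals, yield) are re-derived in full float precision from the batch weights on 500.0 t of glass, exactly as shown in the problem or the answer.
Target masses of each oxide per 500.0 t vitreous product:
  Na2O: 1.360% × 500.0 = 6.800 t
  Al2O3: 16.22% × 500.0 = 81.10 t
  TiO2: 9.336% × 500.0 = 46.68 t
  SrO: 3.190% × 500.0 = 15.95 t
  SiO2: 69.89% × 500.0 = 349.4 t
Mass-balance tally per oxide per the reported batch figures, versus the basis set out (every target is met by its sum modulo rounding of the values):
  Na2O: 60.07·0.1132 = 6.800 t (target 6.800 t)
  Al2O3: 310.1·0.003000 + 60.07·0.1925 + 68.87·0.9961 = 81.10 t (target 81.10 t)
  TiO2: 47.15·0.9901 = 46.68 t (target 46.68 t)
  SrO: 22.78·0.7001 = 15.95 t (target 15.95 t)
  SiO2: 310.1·0.9950 + 60.07·0.6815 = 349.5 t (target 349.4 t)
Glass-mass sanity pass: Σ batch − LOI loss = 500.0 t (summing oxide targets gives 500.0 t; the stated basis being 500.0 t — any gap is answer rounding).
Total batch = Σ batch = 509.0 t; loss to ignition Σ batch·LOI = 8.956 t; the yield ratio, glass ÷ batch: 98.24%.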